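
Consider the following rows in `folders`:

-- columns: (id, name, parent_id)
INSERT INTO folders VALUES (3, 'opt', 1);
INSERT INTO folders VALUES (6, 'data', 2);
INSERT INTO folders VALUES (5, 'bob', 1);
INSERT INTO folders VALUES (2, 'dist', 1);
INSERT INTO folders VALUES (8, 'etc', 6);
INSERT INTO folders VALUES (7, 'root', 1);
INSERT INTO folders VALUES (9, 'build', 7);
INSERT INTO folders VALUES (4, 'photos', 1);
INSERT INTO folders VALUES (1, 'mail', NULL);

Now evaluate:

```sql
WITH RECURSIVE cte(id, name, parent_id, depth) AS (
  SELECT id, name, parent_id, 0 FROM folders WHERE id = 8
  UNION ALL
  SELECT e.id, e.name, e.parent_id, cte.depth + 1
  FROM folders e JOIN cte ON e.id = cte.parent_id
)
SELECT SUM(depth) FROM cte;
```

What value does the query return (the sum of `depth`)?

Base: id=8 (etc), parent_id=6, depth 0.
Iteration 1: join on id=6 -> data (id 6, parent_id=2, depth 1).
Iteration 2: join on id=2 -> dist (id 2, parent_id=1, depth 2).
Iteration 3: join on id=1 -> mail (id 1, parent_id=NULL, depth 3).
Iteration 4: parent_id is NULL; no match; recursion stops.
SUM(depth) = 0 + 1 + 2 + 3 = 6.

6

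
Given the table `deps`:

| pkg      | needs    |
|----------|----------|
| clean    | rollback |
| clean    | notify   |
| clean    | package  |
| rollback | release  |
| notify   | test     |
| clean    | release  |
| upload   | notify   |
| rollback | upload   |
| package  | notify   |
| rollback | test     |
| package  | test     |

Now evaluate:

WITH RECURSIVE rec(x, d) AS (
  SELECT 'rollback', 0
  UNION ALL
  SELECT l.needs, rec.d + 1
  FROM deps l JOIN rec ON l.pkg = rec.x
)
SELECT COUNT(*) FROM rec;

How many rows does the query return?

6

Base: (rollback, d=0).
Iteration 1: edges from {rollback} -> (release, d=1), (test, d=1), (upload, d=1).
Iteration 2: edges from {release,test,upload} -> (notify, d=2).
Iteration 3: edges from {notify} -> (test, d=3).
Iteration 4: no outgoing edges from {test}; recursion stops.
Total rows emitted: 6.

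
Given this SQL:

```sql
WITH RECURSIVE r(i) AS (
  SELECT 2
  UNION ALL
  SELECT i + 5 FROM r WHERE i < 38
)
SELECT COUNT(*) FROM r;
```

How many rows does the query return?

Base: i=2.
Iteration 1: 2 < 38 holds -> i = 2 + 5 = 7.
Iteration 2: 7 < 38 holds -> i = 7 + 5 = 12.
Iteration 3: 12 < 38 holds -> i = 12 + 5 = 17.
Iteration 4: 17 < 38 holds -> i = 17 + 5 = 22.
Iteration 5: 22 < 38 holds -> i = 22 + 5 = 27.
Iteration 6: 27 < 38 holds -> i = 27 + 5 = 32.
Iteration 7: 32 < 38 holds -> i = 32 + 5 = 37.
Iteration 8: 37 < 38 holds -> i = 37 + 5 = 42.
Iteration 9: 42 < 38 fails; recursion stops.
Total rows emitted: 9.

9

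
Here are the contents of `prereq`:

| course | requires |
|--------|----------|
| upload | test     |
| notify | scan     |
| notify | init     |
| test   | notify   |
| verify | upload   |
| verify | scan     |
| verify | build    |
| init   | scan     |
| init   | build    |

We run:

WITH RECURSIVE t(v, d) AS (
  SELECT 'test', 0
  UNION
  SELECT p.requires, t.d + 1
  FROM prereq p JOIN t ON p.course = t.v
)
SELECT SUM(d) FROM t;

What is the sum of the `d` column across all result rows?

Base: (test, d=0).
Iteration 1: edges from {test} -> (notify, d=1).
Iteration 2: edges from {notify} -> (init, d=2), (scan, d=2).
Iteration 3: edges from {init,scan} -> (build, d=3), (scan, d=3).
Iteration 4: no outgoing edges from {build,scan}; recursion stops.
SUM(d) = 0 + 1 + 2 + 2 + 3 + 3 = 11.

11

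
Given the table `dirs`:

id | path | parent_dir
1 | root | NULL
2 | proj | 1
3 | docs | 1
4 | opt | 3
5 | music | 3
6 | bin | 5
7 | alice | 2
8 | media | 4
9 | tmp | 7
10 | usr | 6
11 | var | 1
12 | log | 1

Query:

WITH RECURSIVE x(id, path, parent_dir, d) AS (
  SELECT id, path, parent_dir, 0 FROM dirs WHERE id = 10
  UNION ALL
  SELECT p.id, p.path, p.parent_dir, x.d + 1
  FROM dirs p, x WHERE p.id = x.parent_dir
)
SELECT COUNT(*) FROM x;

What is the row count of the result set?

Base: id=10 (usr), parent_dir=6, d 0.
Iteration 1: join on id=6 -> bin (id 6, parent_dir=5, d 1).
Iteration 2: join on id=5 -> music (id 5, parent_dir=3, d 2).
Iteration 3: join on id=3 -> docs (id 3, parent_dir=1, d 3).
Iteration 4: join on id=1 -> root (id 1, parent_dir=NULL, d 4).
Iteration 5: parent_dir is NULL; no match; recursion stops.
Total rows emitted: 5.

5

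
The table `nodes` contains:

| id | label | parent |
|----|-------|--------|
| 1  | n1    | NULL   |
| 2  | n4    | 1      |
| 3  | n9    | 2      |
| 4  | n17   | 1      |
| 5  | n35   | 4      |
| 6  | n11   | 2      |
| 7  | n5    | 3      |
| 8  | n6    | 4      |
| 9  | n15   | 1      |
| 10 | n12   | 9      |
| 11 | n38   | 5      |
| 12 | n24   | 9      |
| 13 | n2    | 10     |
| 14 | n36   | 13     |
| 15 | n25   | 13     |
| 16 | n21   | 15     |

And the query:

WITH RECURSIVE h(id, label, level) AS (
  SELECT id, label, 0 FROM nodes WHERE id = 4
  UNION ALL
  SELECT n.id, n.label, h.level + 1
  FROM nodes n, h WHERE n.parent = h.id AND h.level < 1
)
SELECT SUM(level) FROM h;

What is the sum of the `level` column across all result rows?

Base: id=4 (n17) at level 0.
Iteration 1: rows with parent in {4} -> n35 (id 5, level 1), n6 (id 8, level 1).
Iteration 2: level < 1 fails for all current rows; recursion stops.
SUM(level) = 0 + 1 + 1 = 2.

2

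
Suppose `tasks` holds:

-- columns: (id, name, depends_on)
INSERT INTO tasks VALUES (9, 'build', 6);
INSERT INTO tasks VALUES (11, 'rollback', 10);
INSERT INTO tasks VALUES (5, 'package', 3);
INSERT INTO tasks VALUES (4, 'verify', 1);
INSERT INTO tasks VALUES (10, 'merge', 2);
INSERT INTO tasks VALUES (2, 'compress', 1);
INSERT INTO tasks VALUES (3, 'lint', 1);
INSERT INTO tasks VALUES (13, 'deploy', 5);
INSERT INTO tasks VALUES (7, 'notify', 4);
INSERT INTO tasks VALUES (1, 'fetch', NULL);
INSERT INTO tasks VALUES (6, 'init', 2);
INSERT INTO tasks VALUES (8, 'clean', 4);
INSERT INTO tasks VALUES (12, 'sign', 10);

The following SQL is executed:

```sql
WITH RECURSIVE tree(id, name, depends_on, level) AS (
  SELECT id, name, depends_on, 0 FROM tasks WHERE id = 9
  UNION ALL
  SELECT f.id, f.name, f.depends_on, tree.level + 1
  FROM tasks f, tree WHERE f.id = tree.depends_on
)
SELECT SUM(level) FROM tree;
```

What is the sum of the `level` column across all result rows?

Base: id=9 (build), depends_on=6, level 0.
Iteration 1: join on id=6 -> init (id 6, depends_on=2, level 1).
Iteration 2: join on id=2 -> compress (id 2, depends_on=1, level 2).
Iteration 3: join on id=1 -> fetch (id 1, depends_on=NULL, level 3).
Iteration 4: depends_on is NULL; no match; recursion stops.
SUM(level) = 0 + 1 + 2 + 3 = 6.

6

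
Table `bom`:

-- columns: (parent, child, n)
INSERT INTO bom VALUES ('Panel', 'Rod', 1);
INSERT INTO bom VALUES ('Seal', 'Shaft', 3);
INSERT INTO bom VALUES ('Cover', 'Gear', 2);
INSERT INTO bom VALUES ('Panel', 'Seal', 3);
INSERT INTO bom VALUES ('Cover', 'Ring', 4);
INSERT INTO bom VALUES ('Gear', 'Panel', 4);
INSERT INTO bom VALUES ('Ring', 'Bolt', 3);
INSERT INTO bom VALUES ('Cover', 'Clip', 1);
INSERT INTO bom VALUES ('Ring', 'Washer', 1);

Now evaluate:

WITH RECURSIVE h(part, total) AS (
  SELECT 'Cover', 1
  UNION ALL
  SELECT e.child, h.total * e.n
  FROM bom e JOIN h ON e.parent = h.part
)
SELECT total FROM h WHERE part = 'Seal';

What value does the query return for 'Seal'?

24

Base: (Cover, total=1).
Iteration 1: components of {Cover} -> Clip = 1*1 = 1, Gear = 1*2 = 2, Ring = 1*4 = 4.
Iteration 2: components of {Clip,Gear,Ring} -> Bolt = 4*3 = 12, Panel = 2*4 = 8, Washer = 4*1 = 4.
Iteration 3: components of {Bolt,Panel,Washer} -> Rod = 8*1 = 8, Seal = 8*3 = 24.
Iteration 4: components of {Rod,Seal} -> Shaft = 24*3 = 72.
Iteration 5: no further components; recursion stops.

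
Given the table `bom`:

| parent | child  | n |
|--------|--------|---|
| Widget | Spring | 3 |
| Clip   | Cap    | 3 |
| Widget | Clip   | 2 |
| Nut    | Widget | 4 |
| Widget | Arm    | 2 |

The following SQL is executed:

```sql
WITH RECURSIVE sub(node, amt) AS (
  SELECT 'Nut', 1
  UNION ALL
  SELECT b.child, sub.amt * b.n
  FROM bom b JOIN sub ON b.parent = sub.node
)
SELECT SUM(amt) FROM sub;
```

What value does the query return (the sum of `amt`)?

57

Base: (Nut, amt=1).
Iteration 1: components of {Nut} -> Widget = 1*4 = 4.
Iteration 2: components of {Widget} -> Arm = 4*2 = 8, Clip = 4*2 = 8, Spring = 4*3 = 12.
Iteration 3: components of {Arm,Clip,Spring} -> Cap = 8*3 = 24.
Iteration 4: no further components; recursion stops.
SUM(amt) = 1 + 4 + 12 + 8 + 8 + 24 = 57.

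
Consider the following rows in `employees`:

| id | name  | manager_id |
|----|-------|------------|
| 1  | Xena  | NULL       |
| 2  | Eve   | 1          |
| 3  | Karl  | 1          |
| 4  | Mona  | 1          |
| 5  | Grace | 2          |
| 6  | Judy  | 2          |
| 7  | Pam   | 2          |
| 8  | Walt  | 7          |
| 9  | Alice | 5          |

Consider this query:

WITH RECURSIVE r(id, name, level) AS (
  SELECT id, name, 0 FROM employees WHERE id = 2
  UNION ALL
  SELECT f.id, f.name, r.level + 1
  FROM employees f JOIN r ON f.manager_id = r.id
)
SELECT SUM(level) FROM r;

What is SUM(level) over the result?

Base: id=2 (Eve) at level 0.
Iteration 1: rows with manager_id in {2} -> Grace (id 5, level 1), Judy (id 6, level 1), Pam (id 7, level 1).
Iteration 2: rows with manager_id in {5,6,7} -> Walt (id 8, level 2), Alice (id 9, level 2).
Iteration 3: no rows with manager_id in {8,9}; recursion stops.
SUM(level) = 0 + 1 + 1 + 1 + 2 + 2 = 7.

7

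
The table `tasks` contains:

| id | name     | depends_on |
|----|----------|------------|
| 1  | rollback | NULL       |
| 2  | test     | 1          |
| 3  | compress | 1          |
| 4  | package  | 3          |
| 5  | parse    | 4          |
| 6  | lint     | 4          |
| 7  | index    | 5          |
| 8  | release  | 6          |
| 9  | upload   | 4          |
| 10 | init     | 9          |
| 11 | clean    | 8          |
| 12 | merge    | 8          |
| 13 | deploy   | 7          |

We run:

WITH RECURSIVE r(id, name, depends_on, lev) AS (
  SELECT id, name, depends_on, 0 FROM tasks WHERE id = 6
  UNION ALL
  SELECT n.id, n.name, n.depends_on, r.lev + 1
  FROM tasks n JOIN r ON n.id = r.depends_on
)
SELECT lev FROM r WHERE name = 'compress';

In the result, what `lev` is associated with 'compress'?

2

Base: id=6 (lint), depends_on=4, lev 0.
Iteration 1: join on id=4 -> package (id 4, depends_on=3, lev 1).
Iteration 2: join on id=3 -> compress (id 3, depends_on=1, lev 2).
Iteration 3: join on id=1 -> rollback (id 1, depends_on=NULL, lev 3).
Iteration 4: depends_on is NULL; no match; recursion stops.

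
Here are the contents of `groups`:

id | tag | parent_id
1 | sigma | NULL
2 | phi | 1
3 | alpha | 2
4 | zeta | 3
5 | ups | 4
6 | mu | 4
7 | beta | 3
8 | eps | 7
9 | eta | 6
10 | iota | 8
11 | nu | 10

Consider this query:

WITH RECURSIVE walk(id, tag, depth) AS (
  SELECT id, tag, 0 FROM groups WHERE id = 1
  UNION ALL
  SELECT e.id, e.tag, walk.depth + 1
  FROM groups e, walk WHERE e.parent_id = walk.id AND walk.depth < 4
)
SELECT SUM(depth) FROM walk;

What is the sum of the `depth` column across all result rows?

Base: id=1 (sigma) at depth 0.
Iteration 1: rows with parent_id in {1} -> phi (id 2, depth 1).
Iteration 2: rows with parent_id in {2} -> alpha (id 3, depth 2).
Iteration 3: rows with parent_id in {3} -> zeta (id 4, depth 3), beta (id 7, depth 3).
Iteration 4: rows with parent_id in {4,7} -> ups (id 5, depth 4), mu (id 6, depth 4), eps (id 8, depth 4).
Iteration 5: depth < 4 fails for all current rows; recursion stops.
SUM(depth) = 0 + 1 + 2 + 3 + 3 + 4 + 4 + 4 = 21.

21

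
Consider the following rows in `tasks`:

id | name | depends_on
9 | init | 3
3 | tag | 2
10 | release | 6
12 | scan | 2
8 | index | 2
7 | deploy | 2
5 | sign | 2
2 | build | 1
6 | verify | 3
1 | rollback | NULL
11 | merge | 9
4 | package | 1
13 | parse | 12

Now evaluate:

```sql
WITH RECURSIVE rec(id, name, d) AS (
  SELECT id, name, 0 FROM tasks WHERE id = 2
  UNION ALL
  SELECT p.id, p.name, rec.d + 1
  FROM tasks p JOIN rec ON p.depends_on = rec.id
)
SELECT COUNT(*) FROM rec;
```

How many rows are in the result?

Base: id=2 (build) at d 0.
Iteration 1: rows with depends_on in {2} -> tag (id 3, d 1), sign (id 5, d 1), deploy (id 7, d 1), index (id 8, d 1), scan (id 12, d 1).
Iteration 2: rows with depends_on in {3,5,7,8,12} -> verify (id 6, d 2), init (id 9, d 2), parse (id 13, d 2).
Iteration 3: rows with depends_on in {6,9,13} -> release (id 10, d 3), merge (id 11, d 3).
Iteration 4: no rows with depends_on in {10,11}; recursion stops.
Total rows emitted: 11.

11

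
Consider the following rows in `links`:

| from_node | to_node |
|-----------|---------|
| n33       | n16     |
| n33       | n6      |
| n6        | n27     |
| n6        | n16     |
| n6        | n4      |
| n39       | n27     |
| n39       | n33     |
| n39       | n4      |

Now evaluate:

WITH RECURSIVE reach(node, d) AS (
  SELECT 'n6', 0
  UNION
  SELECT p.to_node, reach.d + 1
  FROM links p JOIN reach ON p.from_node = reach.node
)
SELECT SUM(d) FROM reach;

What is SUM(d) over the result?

3

Base: (n6, d=0).
Iteration 1: edges from {n6} -> (n16, d=1), (n27, d=1), (n4, d=1).
Iteration 2: no outgoing edges from {n16,n27,n4}; recursion stops.
SUM(d) = 0 + 1 + 1 + 1 = 3.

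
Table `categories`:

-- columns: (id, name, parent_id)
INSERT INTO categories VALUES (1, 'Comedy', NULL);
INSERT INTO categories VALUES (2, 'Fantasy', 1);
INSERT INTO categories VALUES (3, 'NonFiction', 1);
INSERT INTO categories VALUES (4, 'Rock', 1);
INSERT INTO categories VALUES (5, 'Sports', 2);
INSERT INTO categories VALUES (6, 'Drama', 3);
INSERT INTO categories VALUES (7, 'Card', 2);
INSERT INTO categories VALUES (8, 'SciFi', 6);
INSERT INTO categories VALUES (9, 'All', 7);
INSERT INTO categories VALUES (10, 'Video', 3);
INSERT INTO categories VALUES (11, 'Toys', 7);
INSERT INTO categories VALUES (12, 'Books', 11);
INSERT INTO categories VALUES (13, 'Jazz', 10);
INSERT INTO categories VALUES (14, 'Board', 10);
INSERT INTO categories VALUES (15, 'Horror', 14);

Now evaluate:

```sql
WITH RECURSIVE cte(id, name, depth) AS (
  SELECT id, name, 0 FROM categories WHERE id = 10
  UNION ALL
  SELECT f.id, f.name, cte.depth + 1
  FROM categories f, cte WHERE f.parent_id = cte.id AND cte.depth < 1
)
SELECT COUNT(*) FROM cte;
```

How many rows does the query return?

3

Base: id=10 (Video) at depth 0.
Iteration 1: rows with parent_id in {10} -> Jazz (id 13, depth 1), Board (id 14, depth 1).
Iteration 2: depth < 1 fails for all current rows; recursion stops.
Total rows emitted: 3.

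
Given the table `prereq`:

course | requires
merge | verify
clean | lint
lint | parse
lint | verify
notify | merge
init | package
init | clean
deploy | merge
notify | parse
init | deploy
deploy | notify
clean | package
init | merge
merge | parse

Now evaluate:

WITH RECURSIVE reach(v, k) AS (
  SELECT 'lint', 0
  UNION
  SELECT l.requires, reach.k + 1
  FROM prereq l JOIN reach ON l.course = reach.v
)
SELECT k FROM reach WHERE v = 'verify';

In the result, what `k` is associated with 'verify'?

1

Base: (lint, k=0).
Iteration 1: edges from {lint} -> (parse, k=1), (verify, k=1).
Iteration 2: no outgoing edges from {parse,verify}; recursion stops.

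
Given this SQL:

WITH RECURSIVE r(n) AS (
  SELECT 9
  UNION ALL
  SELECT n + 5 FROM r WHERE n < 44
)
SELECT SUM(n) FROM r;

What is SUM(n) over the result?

212

Base: n=9.
Iteration 1: 9 < 44 holds -> n = 9 + 5 = 14.
Iteration 2: 14 < 44 holds -> n = 14 + 5 = 19.
Iteration 3: 19 < 44 holds -> n = 19 + 5 = 24.
Iteration 4: 24 < 44 holds -> n = 24 + 5 = 29.
Iteration 5: 29 < 44 holds -> n = 29 + 5 = 34.
Iteration 6: 34 < 44 holds -> n = 34 + 5 = 39.
Iteration 7: 39 < 44 holds -> n = 39 + 5 = 44.
Iteration 8: 44 < 44 fails; recursion stops.
SUM(n) = 9 + 14 + 19 + 24 + 29 + 34 + 39 + 44 = 212.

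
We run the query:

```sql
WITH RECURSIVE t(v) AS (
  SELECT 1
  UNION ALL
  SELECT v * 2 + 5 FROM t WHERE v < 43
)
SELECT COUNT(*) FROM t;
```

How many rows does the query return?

Base: v=1.
Iteration 1: 1 < 43 holds -> v = 1 * 2 + 5 = 7.
Iteration 2: 7 < 43 holds -> v = 7 * 2 + 5 = 19.
Iteration 3: 19 < 43 holds -> v = 19 * 2 + 5 = 43.
Iteration 4: 43 < 43 fails; recursion stops.
Total rows emitted: 4.

4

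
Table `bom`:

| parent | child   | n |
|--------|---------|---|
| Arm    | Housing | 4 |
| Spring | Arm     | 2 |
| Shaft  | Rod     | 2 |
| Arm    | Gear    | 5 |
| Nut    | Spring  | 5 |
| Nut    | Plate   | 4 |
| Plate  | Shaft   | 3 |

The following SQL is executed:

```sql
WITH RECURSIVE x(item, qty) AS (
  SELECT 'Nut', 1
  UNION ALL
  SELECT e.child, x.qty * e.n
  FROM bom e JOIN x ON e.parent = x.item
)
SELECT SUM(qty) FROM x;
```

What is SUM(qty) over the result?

146

Base: (Nut, qty=1).
Iteration 1: components of {Nut} -> Plate = 1*4 = 4, Spring = 1*5 = 5.
Iteration 2: components of {Plate,Spring} -> Arm = 5*2 = 10, Shaft = 4*3 = 12.
Iteration 3: components of {Arm,Shaft} -> Gear = 10*5 = 50, Housing = 10*4 = 40, Rod = 12*2 = 24.
Iteration 4: no further components; recursion stops.
SUM(qty) = 1 + 5 + 4 + 10 + 12 + 40 + 50 + 24 = 146.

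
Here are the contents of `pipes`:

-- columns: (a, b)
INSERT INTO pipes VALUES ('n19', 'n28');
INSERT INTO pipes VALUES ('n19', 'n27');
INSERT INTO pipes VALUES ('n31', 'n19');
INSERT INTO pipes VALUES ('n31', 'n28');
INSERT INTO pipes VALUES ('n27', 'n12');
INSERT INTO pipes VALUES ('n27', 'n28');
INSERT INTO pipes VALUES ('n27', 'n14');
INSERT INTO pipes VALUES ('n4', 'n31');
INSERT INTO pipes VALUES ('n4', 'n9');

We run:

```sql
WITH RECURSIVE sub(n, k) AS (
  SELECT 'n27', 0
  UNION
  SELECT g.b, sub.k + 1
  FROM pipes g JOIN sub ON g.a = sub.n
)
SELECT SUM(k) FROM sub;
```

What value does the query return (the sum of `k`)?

Base: (n27, k=0).
Iteration 1: edges from {n27} -> (n12, k=1), (n14, k=1), (n28, k=1).
Iteration 2: no outgoing edges from {n12,n14,n28}; recursion stops.
SUM(k) = 0 + 1 + 1 + 1 = 3.

3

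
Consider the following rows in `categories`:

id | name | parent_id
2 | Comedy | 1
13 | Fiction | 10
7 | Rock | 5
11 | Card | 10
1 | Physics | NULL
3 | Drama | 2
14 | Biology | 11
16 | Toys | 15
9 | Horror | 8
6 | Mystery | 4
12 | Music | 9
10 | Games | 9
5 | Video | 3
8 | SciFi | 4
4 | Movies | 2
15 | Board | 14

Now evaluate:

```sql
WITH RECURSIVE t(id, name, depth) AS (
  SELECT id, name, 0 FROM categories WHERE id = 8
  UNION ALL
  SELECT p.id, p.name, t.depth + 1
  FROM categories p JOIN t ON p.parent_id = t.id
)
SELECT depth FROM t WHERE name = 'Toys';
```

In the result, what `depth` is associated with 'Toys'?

6

Base: id=8 (SciFi) at depth 0.
Iteration 1: rows with parent_id in {8} -> Horror (id 9, depth 1).
Iteration 2: rows with parent_id in {9} -> Games (id 10, depth 2), Music (id 12, depth 2).
Iteration 3: rows with parent_id in {10,12} -> Card (id 11, depth 3), Fiction (id 13, depth 3).
Iteration 4: rows with parent_id in {11,13} -> Biology (id 14, depth 4).
Iteration 5: rows with parent_id in {14} -> Board (id 15, depth 5).
Iteration 6: rows with parent_id in {15} -> Toys (id 16, depth 6).
Iteration 7: no rows with parent_id in {16}; recursion stops.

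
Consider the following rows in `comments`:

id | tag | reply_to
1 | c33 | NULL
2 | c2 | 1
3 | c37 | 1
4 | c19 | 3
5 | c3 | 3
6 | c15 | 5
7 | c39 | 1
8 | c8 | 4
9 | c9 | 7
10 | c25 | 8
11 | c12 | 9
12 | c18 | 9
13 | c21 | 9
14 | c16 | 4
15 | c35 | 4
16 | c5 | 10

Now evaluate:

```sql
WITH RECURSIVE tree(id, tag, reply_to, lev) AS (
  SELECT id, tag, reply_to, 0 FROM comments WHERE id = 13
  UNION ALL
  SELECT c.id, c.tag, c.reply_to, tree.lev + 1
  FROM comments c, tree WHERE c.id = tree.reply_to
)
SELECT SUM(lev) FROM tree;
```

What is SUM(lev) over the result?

Base: id=13 (c21), reply_to=9, lev 0.
Iteration 1: join on id=9 -> c9 (id 9, reply_to=7, lev 1).
Iteration 2: join on id=7 -> c39 (id 7, reply_to=1, lev 2).
Iteration 3: join on id=1 -> c33 (id 1, reply_to=NULL, lev 3).
Iteration 4: reply_to is NULL; no match; recursion stops.
SUM(lev) = 0 + 1 + 2 + 3 = 6.

6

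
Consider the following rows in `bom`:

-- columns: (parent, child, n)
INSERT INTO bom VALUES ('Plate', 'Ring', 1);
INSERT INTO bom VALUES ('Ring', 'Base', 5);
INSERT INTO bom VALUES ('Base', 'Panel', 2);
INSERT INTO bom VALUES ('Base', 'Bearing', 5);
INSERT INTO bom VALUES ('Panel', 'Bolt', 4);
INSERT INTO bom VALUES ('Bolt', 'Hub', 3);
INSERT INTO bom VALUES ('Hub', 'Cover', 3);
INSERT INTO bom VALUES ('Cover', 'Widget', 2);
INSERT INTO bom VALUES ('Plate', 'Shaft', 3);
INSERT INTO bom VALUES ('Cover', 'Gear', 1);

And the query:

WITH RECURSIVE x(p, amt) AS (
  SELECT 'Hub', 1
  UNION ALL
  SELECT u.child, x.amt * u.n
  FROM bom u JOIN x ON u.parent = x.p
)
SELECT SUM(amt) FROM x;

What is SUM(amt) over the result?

13

Base: (Hub, amt=1).
Iteration 1: components of {Hub} -> Cover = 1*3 = 3.
Iteration 2: components of {Cover} -> Gear = 3*1 = 3, Widget = 3*2 = 6.
Iteration 3: no further components; recursion stops.
SUM(amt) = 1 + 3 + 6 + 3 = 13.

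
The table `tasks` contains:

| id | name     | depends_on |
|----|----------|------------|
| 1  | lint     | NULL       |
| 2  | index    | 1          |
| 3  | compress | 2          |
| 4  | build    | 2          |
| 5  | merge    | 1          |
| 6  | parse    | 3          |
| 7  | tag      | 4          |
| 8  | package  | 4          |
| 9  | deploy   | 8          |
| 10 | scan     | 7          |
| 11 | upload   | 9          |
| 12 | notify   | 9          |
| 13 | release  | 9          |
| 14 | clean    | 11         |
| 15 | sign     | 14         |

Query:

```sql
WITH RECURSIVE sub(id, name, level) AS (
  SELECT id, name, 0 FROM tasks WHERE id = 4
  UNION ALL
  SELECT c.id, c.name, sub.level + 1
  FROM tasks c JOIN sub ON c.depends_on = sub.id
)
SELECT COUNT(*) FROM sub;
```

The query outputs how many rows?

Base: id=4 (build) at level 0.
Iteration 1: rows with depends_on in {4} -> tag (id 7, level 1), package (id 8, level 1).
Iteration 2: rows with depends_on in {7,8} -> deploy (id 9, level 2), scan (id 10, level 2).
Iteration 3: rows with depends_on in {9,10} -> upload (id 11, level 3), notify (id 12, level 3), release (id 13, level 3).
Iteration 4: rows with depends_on in {11,12,13} -> clean (id 14, level 4).
Iteration 5: rows with depends_on in {14} -> sign (id 15, level 5).
Iteration 6: no rows with depends_on in {15}; recursion stops.
Total rows emitted: 10.

10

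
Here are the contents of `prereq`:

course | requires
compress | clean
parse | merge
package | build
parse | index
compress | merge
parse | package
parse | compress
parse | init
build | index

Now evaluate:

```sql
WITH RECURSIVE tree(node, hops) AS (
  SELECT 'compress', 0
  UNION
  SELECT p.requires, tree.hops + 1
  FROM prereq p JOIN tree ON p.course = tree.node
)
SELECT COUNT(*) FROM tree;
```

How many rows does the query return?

Base: (compress, hops=0).
Iteration 1: edges from {compress} -> (clean, hops=1), (merge, hops=1).
Iteration 2: no outgoing edges from {clean,merge}; recursion stops.
Total rows emitted: 3.

3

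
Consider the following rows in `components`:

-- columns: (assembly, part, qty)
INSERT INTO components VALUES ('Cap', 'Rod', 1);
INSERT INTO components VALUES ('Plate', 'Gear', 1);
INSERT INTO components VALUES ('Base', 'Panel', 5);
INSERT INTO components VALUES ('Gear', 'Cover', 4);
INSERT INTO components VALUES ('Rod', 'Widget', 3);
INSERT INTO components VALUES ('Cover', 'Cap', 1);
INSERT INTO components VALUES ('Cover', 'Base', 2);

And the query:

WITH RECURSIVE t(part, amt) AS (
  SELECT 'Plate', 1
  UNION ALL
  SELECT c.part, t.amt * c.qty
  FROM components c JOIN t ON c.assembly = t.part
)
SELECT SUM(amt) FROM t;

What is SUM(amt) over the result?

Base: (Plate, amt=1).
Iteration 1: components of {Plate} -> Gear = 1*1 = 1.
Iteration 2: components of {Gear} -> Cover = 1*4 = 4.
Iteration 3: components of {Cover} -> Base = 4*2 = 8, Cap = 4*1 = 4.
Iteration 4: components of {Base,Cap} -> Panel = 8*5 = 40, Rod = 4*1 = 4.
Iteration 5: components of {Panel,Rod} -> Widget = 4*3 = 12.
Iteration 6: no further components; recursion stops.
SUM(amt) = 1 + 1 + 4 + 4 + 8 + 4 + 40 + 12 = 74.

74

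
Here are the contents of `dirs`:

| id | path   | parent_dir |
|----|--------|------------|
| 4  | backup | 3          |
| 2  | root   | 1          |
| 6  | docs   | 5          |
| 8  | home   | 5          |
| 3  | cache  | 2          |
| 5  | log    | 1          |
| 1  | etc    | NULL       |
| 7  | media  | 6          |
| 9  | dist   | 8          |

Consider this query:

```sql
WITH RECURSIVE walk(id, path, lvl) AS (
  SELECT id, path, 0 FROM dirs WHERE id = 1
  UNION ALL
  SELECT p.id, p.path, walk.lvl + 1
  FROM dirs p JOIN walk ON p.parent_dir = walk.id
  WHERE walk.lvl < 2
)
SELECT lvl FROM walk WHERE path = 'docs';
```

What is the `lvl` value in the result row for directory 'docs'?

2

Base: id=1 (etc) at lvl 0.
Iteration 1: rows with parent_dir in {1} -> root (id 2, lvl 1), log (id 5, lvl 1).
Iteration 2: rows with parent_dir in {2,5} -> cache (id 3, lvl 2), docs (id 6, lvl 2), home (id 8, lvl 2).
Iteration 3: lvl < 2 fails for all current rows; recursion stops.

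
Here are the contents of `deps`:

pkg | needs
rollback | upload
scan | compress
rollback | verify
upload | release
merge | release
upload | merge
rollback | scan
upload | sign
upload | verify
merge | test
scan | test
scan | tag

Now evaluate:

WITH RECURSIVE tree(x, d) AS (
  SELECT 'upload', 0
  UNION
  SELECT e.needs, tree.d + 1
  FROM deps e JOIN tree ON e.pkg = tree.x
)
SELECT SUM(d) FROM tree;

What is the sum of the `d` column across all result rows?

8

Base: (upload, d=0).
Iteration 1: edges from {upload} -> (merge, d=1), (release, d=1), (sign, d=1), (verify, d=1).
Iteration 2: edges from {merge,release,sign,verify} -> (release, d=2), (test, d=2).
Iteration 3: no outgoing edges from {release,test}; recursion stops.
SUM(d) = 0 + 1 + 1 + 1 + 1 + 2 + 2 = 8.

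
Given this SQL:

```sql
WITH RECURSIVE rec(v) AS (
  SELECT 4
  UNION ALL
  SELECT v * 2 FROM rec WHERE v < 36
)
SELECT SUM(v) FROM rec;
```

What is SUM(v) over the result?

124

Base: v=4.
Iteration 1: 4 < 36 holds -> v = 4 * 2 = 8.
Iteration 2: 8 < 36 holds -> v = 8 * 2 = 16.
Iteration 3: 16 < 36 holds -> v = 16 * 2 = 32.
Iteration 4: 32 < 36 holds -> v = 32 * 2 = 64.
Iteration 5: 64 < 36 fails; recursion stops.
SUM(v) = 4 + 8 + 16 + 32 + 64 = 124.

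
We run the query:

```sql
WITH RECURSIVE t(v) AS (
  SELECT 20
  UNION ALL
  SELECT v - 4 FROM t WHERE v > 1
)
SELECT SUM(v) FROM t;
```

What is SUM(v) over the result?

60

Base: v=20.
Iteration 1: 20 > 1 holds -> v = 20 - 4 = 16.
Iteration 2: 16 > 1 holds -> v = 16 - 4 = 12.
Iteration 3: 12 > 1 holds -> v = 12 - 4 = 8.
Iteration 4: 8 > 1 holds -> v = 8 - 4 = 4.
Iteration 5: 4 > 1 holds -> v = 4 - 4 = 0.
Iteration 6: 0 > 1 fails; recursion stops.
SUM(v) = 20 + 16 + 12 + 8 + 4 + 0 = 60.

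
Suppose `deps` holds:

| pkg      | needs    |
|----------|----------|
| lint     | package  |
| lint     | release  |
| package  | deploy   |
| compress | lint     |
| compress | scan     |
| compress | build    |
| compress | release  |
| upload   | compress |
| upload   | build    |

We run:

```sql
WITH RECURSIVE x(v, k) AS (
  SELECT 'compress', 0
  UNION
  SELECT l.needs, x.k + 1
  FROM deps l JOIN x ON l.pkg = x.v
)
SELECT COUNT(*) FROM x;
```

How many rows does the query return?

8

Base: (compress, k=0).
Iteration 1: edges from {compress} -> (build, k=1), (lint, k=1), (release, k=1), (scan, k=1).
Iteration 2: edges from {build,lint,release,scan} -> (package, k=2), (release, k=2).
Iteration 3: edges from {package,release} -> (deploy, k=3).
Iteration 4: no outgoing edges from {deploy}; recursion stops.
Total rows emitted: 8.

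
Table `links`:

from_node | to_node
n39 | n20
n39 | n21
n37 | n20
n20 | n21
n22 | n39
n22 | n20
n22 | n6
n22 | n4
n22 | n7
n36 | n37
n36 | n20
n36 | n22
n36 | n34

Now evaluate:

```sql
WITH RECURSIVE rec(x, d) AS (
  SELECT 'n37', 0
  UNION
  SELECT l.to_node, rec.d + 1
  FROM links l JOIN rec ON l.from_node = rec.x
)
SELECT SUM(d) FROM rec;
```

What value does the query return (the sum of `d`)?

Base: (n37, d=0).
Iteration 1: edges from {n37} -> (n20, d=1).
Iteration 2: edges from {n20} -> (n21, d=2).
Iteration 3: no outgoing edges from {n21}; recursion stops.
SUM(d) = 0 + 1 + 2 = 3.

3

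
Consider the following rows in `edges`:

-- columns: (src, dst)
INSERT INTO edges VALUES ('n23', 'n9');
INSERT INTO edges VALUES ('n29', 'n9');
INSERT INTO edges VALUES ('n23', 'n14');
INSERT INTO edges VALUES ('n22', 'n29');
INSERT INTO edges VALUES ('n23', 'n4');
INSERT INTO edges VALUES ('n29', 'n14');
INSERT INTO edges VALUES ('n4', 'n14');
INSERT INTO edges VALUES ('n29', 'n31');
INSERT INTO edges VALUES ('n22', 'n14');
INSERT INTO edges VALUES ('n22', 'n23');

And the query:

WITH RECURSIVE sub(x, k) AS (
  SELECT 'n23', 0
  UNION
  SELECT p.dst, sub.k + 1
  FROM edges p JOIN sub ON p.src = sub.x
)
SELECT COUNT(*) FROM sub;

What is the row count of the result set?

Base: (n23, k=0).
Iteration 1: edges from {n23} -> (n14, k=1), (n4, k=1), (n9, k=1).
Iteration 2: edges from {n14,n4,n9} -> (n14, k=2).
Iteration 3: no outgoing edges from {n14}; recursion stops.
Total rows emitted: 5.

5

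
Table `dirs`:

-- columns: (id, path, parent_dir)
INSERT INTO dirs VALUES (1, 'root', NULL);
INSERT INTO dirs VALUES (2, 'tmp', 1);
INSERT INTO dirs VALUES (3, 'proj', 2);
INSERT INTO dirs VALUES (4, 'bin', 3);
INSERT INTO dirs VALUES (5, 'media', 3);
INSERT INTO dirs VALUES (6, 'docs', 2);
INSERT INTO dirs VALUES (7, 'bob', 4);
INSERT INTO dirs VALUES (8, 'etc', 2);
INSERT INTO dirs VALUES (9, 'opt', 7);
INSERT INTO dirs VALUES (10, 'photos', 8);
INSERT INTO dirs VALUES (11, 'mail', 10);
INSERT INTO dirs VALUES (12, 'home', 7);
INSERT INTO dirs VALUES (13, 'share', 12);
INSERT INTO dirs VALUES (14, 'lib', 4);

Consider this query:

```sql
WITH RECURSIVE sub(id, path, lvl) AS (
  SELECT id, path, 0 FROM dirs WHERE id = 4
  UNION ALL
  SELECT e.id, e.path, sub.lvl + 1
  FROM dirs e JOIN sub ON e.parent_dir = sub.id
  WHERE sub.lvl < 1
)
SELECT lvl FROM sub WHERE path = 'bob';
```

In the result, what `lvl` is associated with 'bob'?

Base: id=4 (bin) at lvl 0.
Iteration 1: rows with parent_dir in {4} -> bob (id 7, lvl 1), lib (id 14, lvl 1).
Iteration 2: lvl < 1 fails for all current rows; recursion stops.

1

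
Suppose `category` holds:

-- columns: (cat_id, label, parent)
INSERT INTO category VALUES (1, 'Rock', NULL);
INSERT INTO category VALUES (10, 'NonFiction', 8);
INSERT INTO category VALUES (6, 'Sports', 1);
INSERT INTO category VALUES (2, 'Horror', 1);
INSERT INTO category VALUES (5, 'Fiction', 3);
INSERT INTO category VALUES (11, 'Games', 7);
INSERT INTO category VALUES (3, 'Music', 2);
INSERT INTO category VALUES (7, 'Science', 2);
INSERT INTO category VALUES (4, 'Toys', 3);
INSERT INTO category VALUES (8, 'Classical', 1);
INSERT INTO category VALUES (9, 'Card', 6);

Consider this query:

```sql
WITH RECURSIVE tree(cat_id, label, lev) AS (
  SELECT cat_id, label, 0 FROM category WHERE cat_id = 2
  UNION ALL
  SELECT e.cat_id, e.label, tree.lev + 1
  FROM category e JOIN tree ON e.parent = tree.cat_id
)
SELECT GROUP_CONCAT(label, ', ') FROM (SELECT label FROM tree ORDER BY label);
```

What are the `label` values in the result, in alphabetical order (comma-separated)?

Fiction, Games, Horror, Music, Science, Toys

Base: cat_id=2 (Horror) at lev 0.
Iteration 1: rows with parent in {2} -> Music (id 3, lev 1), Science (id 7, lev 1).
Iteration 2: rows with parent in {3,7} -> Toys (id 4, lev 2), Fiction (id 5, lev 2), Games (id 11, lev 2).
Iteration 3: no rows with parent in {4,5,11}; recursion stops.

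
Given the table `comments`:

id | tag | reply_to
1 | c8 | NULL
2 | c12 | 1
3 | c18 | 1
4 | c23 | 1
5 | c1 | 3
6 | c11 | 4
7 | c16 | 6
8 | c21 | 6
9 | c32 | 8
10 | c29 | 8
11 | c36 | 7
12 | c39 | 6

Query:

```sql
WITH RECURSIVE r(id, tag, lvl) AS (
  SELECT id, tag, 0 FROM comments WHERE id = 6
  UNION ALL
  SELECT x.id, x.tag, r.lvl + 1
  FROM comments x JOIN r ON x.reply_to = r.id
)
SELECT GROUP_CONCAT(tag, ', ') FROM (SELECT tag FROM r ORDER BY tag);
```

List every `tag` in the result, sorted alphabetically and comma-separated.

Base: id=6 (c11) at lvl 0.
Iteration 1: rows with reply_to in {6} -> c16 (id 7, lvl 1), c21 (id 8, lvl 1), c39 (id 12, lvl 1).
Iteration 2: rows with reply_to in {7,8,12} -> c32 (id 9, lvl 2), c29 (id 10, lvl 2), c36 (id 11, lvl 2).
Iteration 3: no rows with reply_to in {9,10,11}; recursion stops.

c11, c16, c21, c29, c32, c36, c39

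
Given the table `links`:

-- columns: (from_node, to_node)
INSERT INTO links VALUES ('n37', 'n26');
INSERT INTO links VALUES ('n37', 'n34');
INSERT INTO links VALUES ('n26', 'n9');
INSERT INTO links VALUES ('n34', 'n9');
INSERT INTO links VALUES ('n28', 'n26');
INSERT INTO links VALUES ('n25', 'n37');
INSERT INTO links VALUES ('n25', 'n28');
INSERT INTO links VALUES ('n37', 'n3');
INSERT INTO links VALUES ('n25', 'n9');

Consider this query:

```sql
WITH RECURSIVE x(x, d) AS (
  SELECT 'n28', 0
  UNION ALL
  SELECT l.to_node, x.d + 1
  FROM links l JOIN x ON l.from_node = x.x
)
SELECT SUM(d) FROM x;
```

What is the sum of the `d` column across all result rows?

Base: (n28, d=0).
Iteration 1: edges from {n28} -> (n26, d=1).
Iteration 2: edges from {n26} -> (n9, d=2).
Iteration 3: no outgoing edges from {n9}; recursion stops.
SUM(d) = 0 + 1 + 2 = 3.

3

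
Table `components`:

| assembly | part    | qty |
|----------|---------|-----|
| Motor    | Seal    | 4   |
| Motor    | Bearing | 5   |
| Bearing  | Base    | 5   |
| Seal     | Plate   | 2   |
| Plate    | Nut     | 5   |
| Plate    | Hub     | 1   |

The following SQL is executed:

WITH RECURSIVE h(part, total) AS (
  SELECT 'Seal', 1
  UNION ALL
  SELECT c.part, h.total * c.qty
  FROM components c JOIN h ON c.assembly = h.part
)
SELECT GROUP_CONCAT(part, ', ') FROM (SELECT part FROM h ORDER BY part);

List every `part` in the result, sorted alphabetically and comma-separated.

Base: (Seal, total=1).
Iteration 1: components of {Seal} -> Plate = 1*2 = 2.
Iteration 2: components of {Plate} -> Hub = 2*1 = 2, Nut = 2*5 = 10.
Iteration 3: no further components; recursion stops.

Hub, Nut, Plate, Seal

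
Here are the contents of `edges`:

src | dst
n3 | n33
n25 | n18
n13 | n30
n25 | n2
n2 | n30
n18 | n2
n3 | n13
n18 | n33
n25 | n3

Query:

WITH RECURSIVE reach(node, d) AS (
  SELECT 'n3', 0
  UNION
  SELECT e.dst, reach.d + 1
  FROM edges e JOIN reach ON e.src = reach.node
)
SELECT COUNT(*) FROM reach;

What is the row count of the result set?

4

Base: (n3, d=0).
Iteration 1: edges from {n3} -> (n13, d=1), (n33, d=1).
Iteration 2: edges from {n13,n33} -> (n30, d=2).
Iteration 3: no outgoing edges from {n30}; recursion stops.
Total rows emitted: 4.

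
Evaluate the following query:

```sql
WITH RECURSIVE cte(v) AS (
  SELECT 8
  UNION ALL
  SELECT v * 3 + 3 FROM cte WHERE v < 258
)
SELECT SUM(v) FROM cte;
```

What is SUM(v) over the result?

Base: v=8.
Iteration 1: 8 < 258 holds -> v = 8 * 3 + 3 = 27.
Iteration 2: 27 < 258 holds -> v = 27 * 3 + 3 = 84.
Iteration 3: 84 < 258 holds -> v = 84 * 3 + 3 = 255.
Iteration 4: 255 < 258 holds -> v = 255 * 3 + 3 = 768.
Iteration 5: 768 < 258 fails; recursion stops.
SUM(v) = 8 + 27 + 84 + 255 + 768 = 1142.

1142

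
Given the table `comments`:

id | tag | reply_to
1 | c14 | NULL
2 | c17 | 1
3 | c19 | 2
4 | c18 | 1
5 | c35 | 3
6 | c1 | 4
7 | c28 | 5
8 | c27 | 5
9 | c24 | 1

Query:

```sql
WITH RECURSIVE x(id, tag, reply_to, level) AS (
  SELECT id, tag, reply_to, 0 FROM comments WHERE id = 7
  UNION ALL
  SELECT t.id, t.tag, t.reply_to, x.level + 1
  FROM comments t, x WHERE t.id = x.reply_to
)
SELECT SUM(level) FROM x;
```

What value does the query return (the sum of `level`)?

10

Base: id=7 (c28), reply_to=5, level 0.
Iteration 1: join on id=5 -> c35 (id 5, reply_to=3, level 1).
Iteration 2: join on id=3 -> c19 (id 3, reply_to=2, level 2).
Iteration 3: join on id=2 -> c17 (id 2, reply_to=1, level 3).
Iteration 4: join on id=1 -> c14 (id 1, reply_to=NULL, level 4).
Iteration 5: reply_to is NULL; no match; recursion stops.
SUM(level) = 0 + 1 + 2 + 3 + 4 = 10.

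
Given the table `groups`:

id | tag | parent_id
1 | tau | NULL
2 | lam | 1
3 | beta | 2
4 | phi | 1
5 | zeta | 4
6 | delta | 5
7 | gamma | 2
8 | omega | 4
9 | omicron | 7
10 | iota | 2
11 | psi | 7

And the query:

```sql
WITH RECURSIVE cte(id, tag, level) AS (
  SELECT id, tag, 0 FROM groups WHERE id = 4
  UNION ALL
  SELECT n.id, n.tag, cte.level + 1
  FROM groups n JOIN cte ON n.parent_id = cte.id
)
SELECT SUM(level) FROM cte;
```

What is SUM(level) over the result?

Base: id=4 (phi) at level 0.
Iteration 1: rows with parent_id in {4} -> zeta (id 5, level 1), omega (id 8, level 1).
Iteration 2: rows with parent_id in {5,8} -> delta (id 6, level 2).
Iteration 3: no rows with parent_id in {6}; recursion stops.
SUM(level) = 0 + 1 + 1 + 2 = 4.

4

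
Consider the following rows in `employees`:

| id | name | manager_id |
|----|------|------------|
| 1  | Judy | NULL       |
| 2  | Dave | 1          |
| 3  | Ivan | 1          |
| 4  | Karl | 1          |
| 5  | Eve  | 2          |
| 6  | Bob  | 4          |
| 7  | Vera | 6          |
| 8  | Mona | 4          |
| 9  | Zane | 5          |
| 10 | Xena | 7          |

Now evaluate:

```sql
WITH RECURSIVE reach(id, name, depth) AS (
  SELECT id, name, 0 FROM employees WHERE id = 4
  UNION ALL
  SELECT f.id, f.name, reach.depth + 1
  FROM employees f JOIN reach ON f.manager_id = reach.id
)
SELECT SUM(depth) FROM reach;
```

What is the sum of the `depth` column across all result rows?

7

Base: id=4 (Karl) at depth 0.
Iteration 1: rows with manager_id in {4} -> Bob (id 6, depth 1), Mona (id 8, depth 1).
Iteration 2: rows with manager_id in {6,8} -> Vera (id 7, depth 2).
Iteration 3: rows with manager_id in {7} -> Xena (id 10, depth 3).
Iteration 4: no rows with manager_id in {10}; recursion stops.
SUM(depth) = 0 + 1 + 1 + 2 + 3 = 7.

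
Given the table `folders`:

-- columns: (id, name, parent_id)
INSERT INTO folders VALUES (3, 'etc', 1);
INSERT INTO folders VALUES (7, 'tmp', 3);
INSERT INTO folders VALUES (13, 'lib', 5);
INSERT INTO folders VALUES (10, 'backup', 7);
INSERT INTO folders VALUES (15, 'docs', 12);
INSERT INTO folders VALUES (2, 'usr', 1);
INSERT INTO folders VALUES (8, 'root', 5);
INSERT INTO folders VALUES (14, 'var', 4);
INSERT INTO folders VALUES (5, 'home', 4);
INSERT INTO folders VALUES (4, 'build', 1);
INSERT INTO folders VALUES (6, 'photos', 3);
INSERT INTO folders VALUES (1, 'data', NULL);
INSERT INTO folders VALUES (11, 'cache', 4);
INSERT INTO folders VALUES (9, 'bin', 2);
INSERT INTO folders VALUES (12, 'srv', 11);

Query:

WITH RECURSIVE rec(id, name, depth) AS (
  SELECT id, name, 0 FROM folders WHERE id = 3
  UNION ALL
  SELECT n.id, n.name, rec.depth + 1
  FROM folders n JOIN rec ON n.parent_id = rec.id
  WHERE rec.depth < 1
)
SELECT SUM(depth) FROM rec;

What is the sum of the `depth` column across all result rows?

Base: id=3 (etc) at depth 0.
Iteration 1: rows with parent_id in {3} -> photos (id 6, depth 1), tmp (id 7, depth 1).
Iteration 2: depth < 1 fails for all current rows; recursion stops.
SUM(depth) = 0 + 1 + 1 = 2.

2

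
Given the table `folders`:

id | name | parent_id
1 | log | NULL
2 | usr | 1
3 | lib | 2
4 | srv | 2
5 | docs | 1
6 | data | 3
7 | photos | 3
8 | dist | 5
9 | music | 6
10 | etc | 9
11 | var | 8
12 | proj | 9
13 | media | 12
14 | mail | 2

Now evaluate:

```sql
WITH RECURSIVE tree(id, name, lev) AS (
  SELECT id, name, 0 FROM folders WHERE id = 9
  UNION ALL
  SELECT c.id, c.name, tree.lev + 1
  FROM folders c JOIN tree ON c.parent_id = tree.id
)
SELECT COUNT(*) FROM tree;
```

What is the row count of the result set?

4

Base: id=9 (music) at lev 0.
Iteration 1: rows with parent_id in {9} -> etc (id 10, lev 1), proj (id 12, lev 1).
Iteration 2: rows with parent_id in {10,12} -> media (id 13, lev 2).
Iteration 3: no rows with parent_id in {13}; recursion stops.
Total rows emitted: 4.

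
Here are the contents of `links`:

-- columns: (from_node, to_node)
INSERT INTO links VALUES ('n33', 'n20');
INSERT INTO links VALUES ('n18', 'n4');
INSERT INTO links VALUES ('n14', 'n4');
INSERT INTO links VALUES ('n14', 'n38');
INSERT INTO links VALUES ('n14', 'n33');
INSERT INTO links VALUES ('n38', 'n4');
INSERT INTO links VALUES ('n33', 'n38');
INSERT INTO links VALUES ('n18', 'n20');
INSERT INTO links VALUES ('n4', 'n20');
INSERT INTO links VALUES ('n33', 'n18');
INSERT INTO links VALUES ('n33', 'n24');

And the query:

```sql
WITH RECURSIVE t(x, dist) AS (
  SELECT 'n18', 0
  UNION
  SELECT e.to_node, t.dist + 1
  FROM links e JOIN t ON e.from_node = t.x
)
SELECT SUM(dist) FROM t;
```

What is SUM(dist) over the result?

4

Base: (n18, dist=0).
Iteration 1: edges from {n18} -> (n20, dist=1), (n4, dist=1).
Iteration 2: edges from {n20,n4} -> (n20, dist=2).
Iteration 3: no outgoing edges from {n20}; recursion stops.
SUM(dist) = 0 + 1 + 1 + 2 = 4.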